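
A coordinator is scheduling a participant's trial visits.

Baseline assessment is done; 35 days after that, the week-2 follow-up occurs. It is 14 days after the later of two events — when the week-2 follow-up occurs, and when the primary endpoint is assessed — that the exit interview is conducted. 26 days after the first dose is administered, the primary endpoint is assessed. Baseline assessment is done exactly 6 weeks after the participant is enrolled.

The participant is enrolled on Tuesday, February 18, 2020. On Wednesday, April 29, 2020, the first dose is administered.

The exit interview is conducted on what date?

The participant is enrolled: Feb 18, 2020.
Baseline assessment is done: Feb 18, 2020 + 6 weeks = Mar 31, 2020.
The week-2 follow-up occurs: Mar 31, 2020 + 35 days = May 5, 2020.
The first dose is administered: Apr 29, 2020.
The primary endpoint is assessed: Apr 29, 2020 + 26 days = May 25, 2020.
Both prerequisites met — the week-2 follow-up occurs (May 5, 2020), the primary endpoint is assessed (May 25, 2020); the later is May 25, 2020.
The exit interview is conducted: May 25, 2020 + 14 days = Jun 8, 2020.

Monday, June 8, 2020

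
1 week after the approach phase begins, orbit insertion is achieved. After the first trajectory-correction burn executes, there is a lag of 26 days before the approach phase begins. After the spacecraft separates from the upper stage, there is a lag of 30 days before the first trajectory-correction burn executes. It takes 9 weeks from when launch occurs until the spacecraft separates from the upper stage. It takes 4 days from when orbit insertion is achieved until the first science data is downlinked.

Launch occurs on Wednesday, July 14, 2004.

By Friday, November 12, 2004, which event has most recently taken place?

The approach phase begins

Launch occurs: Jul 14, 2004.
The spacecraft separates from the upper stage: Jul 14, 2004 + 9 weeks = Sep 15, 2004.
The first trajectory-correction burn executes: Sep 15, 2004 + 30 days = Oct 15, 2004.
The approach phase begins: Oct 15, 2004 + 26 days = Nov 10, 2004.
Orbit insertion is achieved: Nov 10, 2004 + 1 week = Nov 17, 2004.
The first science data is downlinked: Nov 17, 2004 + 4 days = Nov 21, 2004.
Nov 12, 2004 falls between when the approach phase begins (Nov 10, 2004) and when orbit insertion is achieved (Nov 17, 2004).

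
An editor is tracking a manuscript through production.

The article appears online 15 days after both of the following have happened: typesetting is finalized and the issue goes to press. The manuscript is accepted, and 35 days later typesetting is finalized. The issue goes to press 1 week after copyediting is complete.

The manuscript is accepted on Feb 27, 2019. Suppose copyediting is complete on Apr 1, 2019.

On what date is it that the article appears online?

Apr 23, 2019

The manuscript is accepted: Feb 27, 2019.
Typesetting is finalized: Feb 27, 2019 + 35 days = Apr 3, 2019.
Copyediting is complete: Apr 1, 2019.
The issue goes to press: Apr 1, 2019 + 1 week = Apr 8, 2019.
Both prerequisites met — typesetting is finalized (Apr 3, 2019), the issue goes to press (Apr 8, 2019); the later is Apr 8, 2019.
The article appears online: Apr 8, 2019 + 15 days = Apr 23, 2019.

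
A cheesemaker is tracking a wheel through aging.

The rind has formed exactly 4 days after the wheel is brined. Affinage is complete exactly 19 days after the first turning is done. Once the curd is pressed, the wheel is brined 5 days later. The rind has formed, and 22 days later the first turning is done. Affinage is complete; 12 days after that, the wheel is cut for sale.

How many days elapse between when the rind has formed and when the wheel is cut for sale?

Causal path: the rind has formed → the first turning is done → affinage is complete → the wheel is cut for sale.
Total delay along the path: 22 + 19 + 12 = 53 days.

53 days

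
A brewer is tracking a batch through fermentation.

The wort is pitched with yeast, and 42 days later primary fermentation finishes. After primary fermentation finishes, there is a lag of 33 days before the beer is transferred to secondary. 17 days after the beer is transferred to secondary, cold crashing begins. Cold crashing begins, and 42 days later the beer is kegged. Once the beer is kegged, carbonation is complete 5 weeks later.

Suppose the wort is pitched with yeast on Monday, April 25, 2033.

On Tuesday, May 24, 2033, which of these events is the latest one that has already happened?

The wort is pitched with yeast

The wort is pitched with yeast: Apr 25, 2033.
Primary fermentation finishes: Apr 25, 2033 + 42 days = Jun 6, 2033.
The beer is transferred to secondary: Jun 6, 2033 + 33 days = Jul 9, 2033.
Cold crashing begins: Jul 9, 2033 + 17 days = Jul 26, 2033.
The beer is kegged: Jul 26, 2033 + 42 days = Sep 6, 2033.
Carbonation is complete: Sep 6, 2033 + 5 weeks = Oct 11, 2033.
May 24, 2033 falls between when the wort is pitched with yeast (Apr 25, 2033) and when primary fermentation finishes (Jun 6, 2033).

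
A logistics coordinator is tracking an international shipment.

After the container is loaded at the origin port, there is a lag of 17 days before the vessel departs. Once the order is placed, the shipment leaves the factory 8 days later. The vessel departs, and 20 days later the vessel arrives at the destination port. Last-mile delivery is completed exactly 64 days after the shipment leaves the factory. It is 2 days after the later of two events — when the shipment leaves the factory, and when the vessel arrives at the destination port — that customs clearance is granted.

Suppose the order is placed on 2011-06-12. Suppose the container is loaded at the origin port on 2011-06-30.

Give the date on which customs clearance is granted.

2011-08-08

The order is placed: Jun 12, 2011.
The shipment leaves the factory: Jun 12, 2011 + 8 days = Jun 20, 2011.
The container is loaded at the origin port: Jun 30, 2011.
The vessel departs: Jun 30, 2011 + 17 days = Jul 17, 2011.
The vessel arrives at the destination port: Jul 17, 2011 + 20 days = Aug 6, 2011.
Both prerequisites met — the shipment leaves the factory (Jun 20, 2011), the vessel arrives at the destination port (Aug 6, 2011); the later is Aug 6, 2011.
Customs clearance is granted: Aug 6, 2011 + 2 days = Aug 8, 2011.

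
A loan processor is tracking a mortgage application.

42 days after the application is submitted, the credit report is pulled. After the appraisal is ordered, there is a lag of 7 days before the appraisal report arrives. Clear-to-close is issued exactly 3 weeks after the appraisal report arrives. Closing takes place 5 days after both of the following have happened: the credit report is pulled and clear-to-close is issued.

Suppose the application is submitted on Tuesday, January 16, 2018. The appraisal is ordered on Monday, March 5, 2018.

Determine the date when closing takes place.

Saturday, April 7, 2018

The application is submitted: Jan 16, 2018.
The credit report is pulled: Jan 16, 2018 + 42 days = Feb 27, 2018.
The appraisal is ordered: Mar 5, 2018.
The appraisal report arrives: Mar 5, 2018 + 7 days = Mar 12, 2018.
Clear-to-close is issued: Mar 12, 2018 + 3 weeks = Apr 2, 2018.
Both prerequisites met — the credit report is pulled (Feb 27, 2018), clear-to-close is issued (Apr 2, 2018); the later is Apr 2, 2018.
Closing takes place: Apr 2, 2018 + 5 days = Apr 7, 2018.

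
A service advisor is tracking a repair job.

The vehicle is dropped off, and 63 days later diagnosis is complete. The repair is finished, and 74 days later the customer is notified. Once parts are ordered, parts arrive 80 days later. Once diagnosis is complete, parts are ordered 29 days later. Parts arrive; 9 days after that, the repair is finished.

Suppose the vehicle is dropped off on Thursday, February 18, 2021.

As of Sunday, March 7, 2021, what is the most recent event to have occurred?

The vehicle is dropped off

The vehicle is dropped off: Feb 18, 2021.
Diagnosis is complete: Feb 18, 2021 + 63 days = Apr 22, 2021.
Parts are ordered: Apr 22, 2021 + 29 days = May 21, 2021.
Parts arrive: May 21, 2021 + 80 days = Aug 9, 2021.
The repair is finished: Aug 9, 2021 + 9 days = Aug 18, 2021.
The customer is notified: Aug 18, 2021 + 74 days = Oct 31, 2021.
Mar 7, 2021 falls between when the vehicle is dropped off (Feb 18, 2021) and when diagnosis is complete (Apr 22, 2021).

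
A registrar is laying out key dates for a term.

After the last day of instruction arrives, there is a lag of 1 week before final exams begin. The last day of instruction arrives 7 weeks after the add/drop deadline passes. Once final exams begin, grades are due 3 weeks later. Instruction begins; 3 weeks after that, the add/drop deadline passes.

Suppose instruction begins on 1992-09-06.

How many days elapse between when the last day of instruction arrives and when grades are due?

Causal path: the last day of instruction arrives → final exams begin → grades are due.
Total delay along the path: 1 + 3 weeks = 4 weeks = 28 days.

28 days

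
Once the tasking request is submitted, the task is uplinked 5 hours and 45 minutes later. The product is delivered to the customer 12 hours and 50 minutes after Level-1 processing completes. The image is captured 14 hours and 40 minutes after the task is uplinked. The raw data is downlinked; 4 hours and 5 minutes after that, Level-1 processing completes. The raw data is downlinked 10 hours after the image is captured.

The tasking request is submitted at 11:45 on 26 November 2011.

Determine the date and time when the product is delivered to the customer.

11:05 on 28 November 2011

The tasking request is submitted: 11:45 Nov 26, 2011.
The task is uplinked: 11:45 Nov 26, 2011 + 5h45m = 17:30 Nov 26, 2011.
The image is captured: 17:30 Nov 26, 2011 + 14h40m = 08:10 Nov 27, 2011.
The raw data is downlinked: 08:10 Nov 27, 2011 + 10h = 18:10 Nov 27, 2011.
Level-1 processing completes: 18:10 Nov 27, 2011 + 4h05m = 22:15 Nov 27, 2011.
The product is delivered to the customer: 22:15 Nov 27, 2011 + 12h50m = 11:05 Nov 28, 2011.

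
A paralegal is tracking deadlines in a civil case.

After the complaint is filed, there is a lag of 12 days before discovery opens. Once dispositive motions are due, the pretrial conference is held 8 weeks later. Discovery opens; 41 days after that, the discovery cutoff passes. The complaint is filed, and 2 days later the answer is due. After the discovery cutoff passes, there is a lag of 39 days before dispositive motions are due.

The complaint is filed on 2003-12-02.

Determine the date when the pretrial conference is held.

The complaint is filed: Dec 2, 2003.
Discovery opens: Dec 2, 2003 + 12 days = Dec 14, 2003.
The discovery cutoff passes: Dec 14, 2003 + 41 days = Jan 24, 2004.
Dispositive motions are due: Jan 24, 2004 + 39 days = Mar 3, 2004.
The pretrial conference is held: Mar 3, 2004 + 8 weeks = Apr 28, 2004.

2004-04-28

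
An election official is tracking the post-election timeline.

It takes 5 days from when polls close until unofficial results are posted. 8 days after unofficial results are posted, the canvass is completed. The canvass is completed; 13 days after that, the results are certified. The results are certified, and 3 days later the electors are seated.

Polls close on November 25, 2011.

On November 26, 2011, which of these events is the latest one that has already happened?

Polls close: Nov 25, 2011.
Unofficial results are posted: Nov 25, 2011 + 5 days = Nov 30, 2011.
The canvass is completed: Nov 30, 2011 + 8 days = Dec 8, 2011.
The results are certified: Dec 8, 2011 + 13 days = Dec 21, 2011.
The electors are seated: Dec 21, 2011 + 3 days = Dec 24, 2011.
Nov 26, 2011 falls between when polls close (Nov 25, 2011) and when unofficial results are posted (Nov 30, 2011).

Polls close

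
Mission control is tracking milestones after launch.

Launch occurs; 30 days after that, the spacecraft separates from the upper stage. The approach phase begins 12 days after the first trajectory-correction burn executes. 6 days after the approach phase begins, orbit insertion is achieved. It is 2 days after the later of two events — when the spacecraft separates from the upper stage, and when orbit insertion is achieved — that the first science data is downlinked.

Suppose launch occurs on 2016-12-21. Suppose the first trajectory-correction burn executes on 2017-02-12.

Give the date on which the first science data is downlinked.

2017-03-04

Launch occurs: Dec 21, 2016.
The spacecraft separates from the upper stage: Dec 21, 2016 + 30 days = Jan 20, 2017.
The first trajectory-correction burn executes: Feb 12, 2017.
The approach phase begins: Feb 12, 2017 + 12 days = Feb 24, 2017.
Orbit insertion is achieved: Feb 24, 2017 + 6 days = Mar 2, 2017.
Both prerequisites met — the spacecraft separates from the upper stage (Jan 20, 2017), orbit insertion is achieved (Mar 2, 2017); the later is Mar 2, 2017.
The first science data is downlinked: Mar 2, 2017 + 2 days = Mar 4, 2017.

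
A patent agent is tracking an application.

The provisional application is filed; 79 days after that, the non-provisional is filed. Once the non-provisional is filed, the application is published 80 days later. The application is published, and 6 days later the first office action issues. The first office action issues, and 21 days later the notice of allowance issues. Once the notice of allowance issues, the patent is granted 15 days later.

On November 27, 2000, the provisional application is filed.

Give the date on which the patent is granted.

June 16, 2001

The provisional application is filed: Nov 27, 2000.
The non-provisional is filed: Nov 27, 2000 + 79 days = Feb 14, 2001.
The application is published: Feb 14, 2001 + 80 days = May 5, 2001.
The first office action issues: May 5, 2001 + 6 days = May 11, 2001.
The notice of allowance issues: May 11, 2001 + 21 days = Jun 1, 2001.
The patent is granted: Jun 1, 2001 + 15 days = Jun 16, 2001.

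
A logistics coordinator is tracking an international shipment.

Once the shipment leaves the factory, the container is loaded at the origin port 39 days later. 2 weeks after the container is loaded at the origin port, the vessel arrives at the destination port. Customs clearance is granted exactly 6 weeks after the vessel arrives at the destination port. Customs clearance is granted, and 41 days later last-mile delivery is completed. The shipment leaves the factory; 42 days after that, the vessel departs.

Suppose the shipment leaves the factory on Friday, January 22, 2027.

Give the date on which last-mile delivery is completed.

The shipment leaves the factory: Jan 22, 2027.
The container is loaded at the origin port: Jan 22, 2027 + 39 days = Mar 2, 2027.
The vessel arrives at the destination port: Mar 2, 2027 + 2 weeks = Mar 16, 2027.
Customs clearance is granted: Mar 16, 2027 + 6 weeks = Apr 27, 2027.
Last-mile delivery is completed: Apr 27, 2027 + 41 days = Jun 7, 2027.

Monday, June 7, 2027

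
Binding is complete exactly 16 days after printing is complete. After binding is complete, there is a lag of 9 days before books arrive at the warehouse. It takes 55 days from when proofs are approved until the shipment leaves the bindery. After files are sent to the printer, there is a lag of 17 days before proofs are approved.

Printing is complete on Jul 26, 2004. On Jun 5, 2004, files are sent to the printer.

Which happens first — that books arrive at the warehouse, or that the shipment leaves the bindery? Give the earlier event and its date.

The shipment leaves the bindery — Aug 16, 2004

Printing is complete: Jul 26, 2004.
Binding is complete: Jul 26, 2004 + 16 days = Aug 11, 2004.
Books arrive at the warehouse: Aug 11, 2004 + 9 days = Aug 20, 2004.
Files are sent to the printer: Jun 5, 2004.
Proofs are approved: Jun 5, 2004 + 17 days = Jun 22, 2004.
The shipment leaves the bindery: Jun 22, 2004 + 55 days = Aug 16, 2004.
Comparing: books arrive at the warehouse on Aug 20, 2004 vs the shipment leaves the bindery on Aug 16, 2004. Earlier: the shipment leaves the bindery.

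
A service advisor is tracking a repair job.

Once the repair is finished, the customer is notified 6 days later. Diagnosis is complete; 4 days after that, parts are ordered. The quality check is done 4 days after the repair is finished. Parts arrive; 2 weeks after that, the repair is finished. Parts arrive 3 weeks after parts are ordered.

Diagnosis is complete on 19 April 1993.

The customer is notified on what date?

Diagnosis is complete: Apr 19, 1993.
Parts are ordered: Apr 19, 1993 + 4 days = Apr 23, 1993.
Parts arrive: Apr 23, 1993 + 3 weeks = May 14, 1993.
The repair is finished: May 14, 1993 + 2 weeks = May 28, 1993.
The customer is notified: May 28, 1993 + 6 days = Jun 3, 1993.

3 June 1993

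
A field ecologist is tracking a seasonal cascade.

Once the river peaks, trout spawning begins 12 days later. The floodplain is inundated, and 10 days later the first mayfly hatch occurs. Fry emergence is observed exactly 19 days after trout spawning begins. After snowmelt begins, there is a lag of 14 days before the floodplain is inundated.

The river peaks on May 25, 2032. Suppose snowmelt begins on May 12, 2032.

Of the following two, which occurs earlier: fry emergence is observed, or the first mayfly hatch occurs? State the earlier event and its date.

The first mayfly hatch occurs — Jun 5, 2032

The river peaks: May 25, 2032.
Trout spawning begins: May 25, 2032 + 12 days = Jun 6, 2032.
Fry emergence is observed: Jun 6, 2032 + 19 days = Jun 25, 2032.
Snowmelt begins: May 12, 2032.
The floodplain is inundated: May 12, 2032 + 14 days = May 26, 2032.
The first mayfly hatch occurs: May 26, 2032 + 10 days = Jun 5, 2032.
Comparing: fry emergence is observed on Jun 25, 2032 vs the first mayfly hatch occurs on Jun 5, 2032. Earlier: the first mayfly hatch occurs.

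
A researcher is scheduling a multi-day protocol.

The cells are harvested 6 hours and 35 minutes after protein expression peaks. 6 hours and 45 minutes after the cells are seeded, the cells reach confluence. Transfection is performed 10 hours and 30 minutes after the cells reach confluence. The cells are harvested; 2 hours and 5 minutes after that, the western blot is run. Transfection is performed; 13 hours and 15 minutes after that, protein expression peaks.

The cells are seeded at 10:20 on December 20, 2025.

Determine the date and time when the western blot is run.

The cells are seeded: 10:20 Dec 20, 2025.
The cells reach confluence: 10:20 Dec 20, 2025 + 6h45m = 17:05 Dec 20, 2025.
Transfection is performed: 17:05 Dec 20, 2025 + 10h30m = 03:35 Dec 21, 2025.
Protein expression peaks: 03:35 Dec 21, 2025 + 13h15m = 16:50 Dec 21, 2025.
The cells are harvested: 16:50 Dec 21, 2025 + 6h35m = 23:25 Dec 21, 2025.
The western blot is run: 23:25 Dec 21, 2025 + 2h05m = 01:30 Dec 22, 2025.

01:30 on December 22, 2025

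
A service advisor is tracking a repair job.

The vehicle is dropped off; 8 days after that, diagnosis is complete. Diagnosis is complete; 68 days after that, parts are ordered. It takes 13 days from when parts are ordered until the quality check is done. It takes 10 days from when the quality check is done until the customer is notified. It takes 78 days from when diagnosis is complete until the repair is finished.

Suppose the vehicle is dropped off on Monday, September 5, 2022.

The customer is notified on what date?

The vehicle is dropped off: Sep 5, 2022.
Diagnosis is complete: Sep 5, 2022 + 8 days = Sep 13, 2022.
Parts are ordered: Sep 13, 2022 + 68 days = Nov 20, 2022.
The quality check is done: Nov 20, 2022 + 13 days = Dec 3, 2022.
The customer is notified: Dec 3, 2022 + 10 days = Dec 13, 2022.

Tuesday, December 13, 2022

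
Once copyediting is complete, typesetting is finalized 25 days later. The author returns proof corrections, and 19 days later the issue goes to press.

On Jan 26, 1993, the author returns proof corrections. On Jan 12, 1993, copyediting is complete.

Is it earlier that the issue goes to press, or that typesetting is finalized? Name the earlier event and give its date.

The author returns proof corrections: Jan 26, 1993.
The issue goes to press: Jan 26, 1993 + 19 days = Feb 14, 1993.
Copyediting is complete: Jan 12, 1993.
Typesetting is finalized: Jan 12, 1993 + 25 days = Feb 6, 1993.
Comparing: the issue goes to press on Feb 14, 1993 vs typesetting is finalized on Feb 6, 1993. Earlier: typesetting is finalized.

Typesetting is finalized — Feb 6, 1993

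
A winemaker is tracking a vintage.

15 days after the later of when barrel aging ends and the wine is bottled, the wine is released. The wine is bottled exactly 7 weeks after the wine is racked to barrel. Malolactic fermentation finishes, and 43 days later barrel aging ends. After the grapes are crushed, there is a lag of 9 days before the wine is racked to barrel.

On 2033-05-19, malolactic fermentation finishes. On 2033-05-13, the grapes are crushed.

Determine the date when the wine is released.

Malolactic fermentation finishes: May 19, 2033.
Barrel aging ends: May 19, 2033 + 43 days = Jul 1, 2033.
The grapes are crushed: May 13, 2033.
The wine is racked to barrel: May 13, 2033 + 9 days = May 22, 2033.
The wine is bottled: May 22, 2033 + 7 weeks = Jul 10, 2033.
Both prerequisites met — barrel aging ends (Jul 1, 2033), the wine is bottled (Jul 10, 2033); the later is Jul 10, 2033.
The wine is released: Jul 10, 2033 + 15 days = Jul 25, 2033.

2033-07-25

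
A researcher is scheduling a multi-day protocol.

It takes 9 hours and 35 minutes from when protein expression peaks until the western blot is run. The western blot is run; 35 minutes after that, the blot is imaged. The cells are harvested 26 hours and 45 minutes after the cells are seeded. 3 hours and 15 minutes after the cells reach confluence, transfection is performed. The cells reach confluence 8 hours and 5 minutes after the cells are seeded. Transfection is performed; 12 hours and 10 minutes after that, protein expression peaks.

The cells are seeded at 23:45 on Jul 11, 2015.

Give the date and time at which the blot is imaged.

09:25 on Jul 13, 2015

The cells are seeded: 23:45 Jul 11, 2015.
The cells reach confluence: 23:45 Jul 11, 2015 + 8h05m = 07:50 Jul 12, 2015.
Transfection is performed: 07:50 Jul 12, 2015 + 3h15m = 11:05 Jul 12, 2015.
Protein expression peaks: 11:05 Jul 12, 2015 + 12h10m = 23:15 Jul 12, 2015.
The western blot is run: 23:15 Jul 12, 2015 + 9h35m = 08:50 Jul 13, 2015.
The blot is imaged: 08:50 Jul 13, 2015 + 35m = 09:25 Jul 13, 2015.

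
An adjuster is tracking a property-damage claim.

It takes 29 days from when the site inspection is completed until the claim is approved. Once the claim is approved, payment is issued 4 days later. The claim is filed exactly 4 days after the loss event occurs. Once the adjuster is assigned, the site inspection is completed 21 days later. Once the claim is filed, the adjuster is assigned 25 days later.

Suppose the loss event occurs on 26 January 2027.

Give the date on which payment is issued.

19 April 2027

The loss event occurs: Jan 26, 2027.
The claim is filed: Jan 26, 2027 + 4 days = Jan 30, 2027.
The adjuster is assigned: Jan 30, 2027 + 25 days = Feb 24, 2027.
The site inspection is completed: Feb 24, 2027 + 21 days = Mar 17, 2027.
The claim is approved: Mar 17, 2027 + 29 days = Apr 15, 2027.
Payment is issued: Apr 15, 2027 + 4 days = Apr 19, 2027.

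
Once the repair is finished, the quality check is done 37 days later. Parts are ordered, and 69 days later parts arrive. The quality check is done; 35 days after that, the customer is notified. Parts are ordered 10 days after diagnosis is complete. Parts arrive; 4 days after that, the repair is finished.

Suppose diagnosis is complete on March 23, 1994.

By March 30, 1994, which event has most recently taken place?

Diagnosis is complete: Mar 23, 1994.
Parts are ordered: Mar 23, 1994 + 10 days = Apr 2, 1994.
Parts arrive: Apr 2, 1994 + 69 days = Jun 10, 1994.
The repair is finished: Jun 10, 1994 + 4 days = Jun 14, 1994.
The quality check is done: Jun 14, 1994 + 37 days = Jul 21, 1994.
The customer is notified: Jul 21, 1994 + 35 days = Aug 25, 1994.
Mar 30, 1994 falls between when diagnosis is complete (Mar 23, 1994) and when parts are ordered (Apr 2, 1994).

Diagnosis is complete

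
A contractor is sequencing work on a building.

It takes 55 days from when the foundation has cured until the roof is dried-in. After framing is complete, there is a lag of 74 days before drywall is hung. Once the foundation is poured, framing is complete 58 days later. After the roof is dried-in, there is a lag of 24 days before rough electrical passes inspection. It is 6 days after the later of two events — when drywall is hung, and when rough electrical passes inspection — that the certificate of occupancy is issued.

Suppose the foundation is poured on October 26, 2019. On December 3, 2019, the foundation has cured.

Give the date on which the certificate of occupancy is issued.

March 12, 2020

The foundation is poured: Oct 26, 2019.
Framing is complete: Oct 26, 2019 + 58 days = Dec 23, 2019.
Drywall is hung: Dec 23, 2019 + 74 days = Mar 6, 2020.
The foundation has cured: Dec 3, 2019.
The roof is dried-in: Dec 3, 2019 + 55 days = Jan 27, 2020.
Rough electrical passes inspection: Jan 27, 2020 + 24 days = Feb 20, 2020.
Both prerequisites met — drywall is hung (Mar 6, 2020), rough electrical passes inspection (Feb 20, 2020); the later is Mar 6, 2020.
The certificate of occupancy is issued: Mar 6, 2020 + 6 days = Mar 12, 2020.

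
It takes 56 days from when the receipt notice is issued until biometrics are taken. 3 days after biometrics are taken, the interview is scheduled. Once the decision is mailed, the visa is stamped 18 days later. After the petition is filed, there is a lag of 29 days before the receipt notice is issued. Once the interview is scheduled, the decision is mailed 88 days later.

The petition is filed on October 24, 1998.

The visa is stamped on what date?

May 6, 1999

The petition is filed: Oct 24, 1998.
The receipt notice is issued: Oct 24, 1998 + 29 days = Nov 22, 1998.
Biometrics are taken: Nov 22, 1998 + 56 days = Jan 17, 1999.
The interview is scheduled: Jan 17, 1999 + 3 days = Jan 20, 1999.
The decision is mailed: Jan 20, 1999 + 88 days = Apr 18, 1999.
The visa is stamped: Apr 18, 1999 + 18 days = May 6, 1999.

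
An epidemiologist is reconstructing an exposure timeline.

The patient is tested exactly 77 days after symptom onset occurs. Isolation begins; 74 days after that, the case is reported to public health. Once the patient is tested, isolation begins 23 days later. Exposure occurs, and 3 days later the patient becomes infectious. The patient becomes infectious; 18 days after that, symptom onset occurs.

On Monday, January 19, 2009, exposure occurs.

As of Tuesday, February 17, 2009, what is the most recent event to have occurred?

Exposure occurs: Jan 19, 2009.
The patient becomes infectious: Jan 19, 2009 + 3 days = Jan 22, 2009.
Symptom onset occurs: Jan 22, 2009 + 18 days = Feb 9, 2009.
The patient is tested: Feb 9, 2009 + 77 days = Apr 27, 2009.
Isolation begins: Apr 27, 2009 + 23 days = May 20, 2009.
The case is reported to public health: May 20, 2009 + 74 days = Aug 2, 2009.
Feb 17, 2009 falls between when symptom onset occurs (Feb 9, 2009) and when the patient is tested (Apr 27, 2009).

Symptom onset occurs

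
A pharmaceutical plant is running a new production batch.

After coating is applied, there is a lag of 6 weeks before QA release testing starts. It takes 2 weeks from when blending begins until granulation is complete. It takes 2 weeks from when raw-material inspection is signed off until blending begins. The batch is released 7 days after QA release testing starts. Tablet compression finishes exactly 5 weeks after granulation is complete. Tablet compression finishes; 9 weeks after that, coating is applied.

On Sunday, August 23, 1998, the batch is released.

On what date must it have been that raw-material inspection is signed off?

The batch is released: Aug 23, 1998.
QA release testing starts: Aug 23, 1998 − 7 days = Aug 16, 1998.
Coating is applied: Aug 16, 1998 − 6 weeks = Jul 5, 1998.
Tablet compression finishes: Jul 5, 1998 − 9 weeks = May 3, 1998.
Granulation is complete: May 3, 1998 − 5 weeks = Mar 29, 1998.
Blending begins: Mar 29, 1998 − 2 weeks = Mar 15, 1998.
Raw-material inspection is signed off: Mar 15, 1998 − 2 weeks = Mar 1, 1998.

Sunday, March 1, 1998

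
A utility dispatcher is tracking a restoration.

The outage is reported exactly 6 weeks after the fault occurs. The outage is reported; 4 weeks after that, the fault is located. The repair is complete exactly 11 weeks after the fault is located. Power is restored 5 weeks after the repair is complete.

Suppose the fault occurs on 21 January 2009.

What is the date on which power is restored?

22 July 2009

The fault occurs: Jan 21, 2009.
The outage is reported: Jan 21, 2009 + 6 weeks = Mar 4, 2009.
The fault is located: Mar 4, 2009 + 4 weeks = Apr 1, 2009.
The repair is complete: Apr 1, 2009 + 11 weeks = Jun 17, 2009.
Power is restored: Jun 17, 2009 + 5 weeks = Jul 22, 2009.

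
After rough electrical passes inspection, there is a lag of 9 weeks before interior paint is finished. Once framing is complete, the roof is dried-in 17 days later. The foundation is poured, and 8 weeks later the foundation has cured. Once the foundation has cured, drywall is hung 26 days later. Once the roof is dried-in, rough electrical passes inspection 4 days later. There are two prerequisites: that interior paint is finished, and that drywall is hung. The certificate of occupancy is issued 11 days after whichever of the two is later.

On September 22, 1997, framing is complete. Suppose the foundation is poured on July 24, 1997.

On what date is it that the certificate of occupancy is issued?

December 26, 1997

Framing is complete: Sep 22, 1997.
The roof is dried-in: Sep 22, 1997 + 17 days = Oct 9, 1997.
Rough electrical passes inspection: Oct 9, 1997 + 4 days = Oct 13, 1997.
Interior paint is finished: Oct 13, 1997 + 9 weeks = Dec 15, 1997.
The foundation is poured: Jul 24, 1997.
The foundation has cured: Jul 24, 1997 + 8 weeks = Sep 18, 1997.
Drywall is hung: Sep 18, 1997 + 26 days = Oct 14, 1997.
Both prerequisites met — interior paint is finished (Dec 15, 1997), drywall is hung (Oct 14, 1997); the later is Dec 15, 1997.
The certificate of occupancy is issued: Dec 15, 1997 + 11 days = Dec 26, 1997.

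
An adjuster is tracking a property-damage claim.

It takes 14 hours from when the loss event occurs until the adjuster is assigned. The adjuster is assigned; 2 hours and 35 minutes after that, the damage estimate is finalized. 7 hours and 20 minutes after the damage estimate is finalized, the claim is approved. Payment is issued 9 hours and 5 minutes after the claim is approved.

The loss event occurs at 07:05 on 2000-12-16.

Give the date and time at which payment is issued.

16:05 on 2000-12-17

The loss event occurs: 07:05 Dec 16, 2000.
The adjuster is assigned: 07:05 Dec 16, 2000 + 14h = 21:05 Dec 16, 2000.
The damage estimate is finalized: 21:05 Dec 16, 2000 + 2h35m = 23:40 Dec 16, 2000.
The claim is approved: 23:40 Dec 16, 2000 + 7h20m = 07:00 Dec 17, 2000.
Payment is issued: 07:00 Dec 17, 2000 + 9h05m = 16:05 Dec 17, 2000.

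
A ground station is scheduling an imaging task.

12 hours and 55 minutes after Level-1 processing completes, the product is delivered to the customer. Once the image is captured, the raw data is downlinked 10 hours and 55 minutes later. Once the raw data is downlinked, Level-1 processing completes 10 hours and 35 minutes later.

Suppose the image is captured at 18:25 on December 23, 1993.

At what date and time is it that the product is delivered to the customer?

04:50 on December 25, 1993

The image is captured: 18:25 Dec 23, 1993.
The raw data is downlinked: 18:25 Dec 23, 1993 + 10h55m = 05:20 Dec 24, 1993.
Level-1 processing completes: 05:20 Dec 24, 1993 + 10h35m = 15:55 Dec 24, 1993.
The product is delivered to the customer: 15:55 Dec 24, 1993 + 12h55m = 04:50 Dec 25, 1993.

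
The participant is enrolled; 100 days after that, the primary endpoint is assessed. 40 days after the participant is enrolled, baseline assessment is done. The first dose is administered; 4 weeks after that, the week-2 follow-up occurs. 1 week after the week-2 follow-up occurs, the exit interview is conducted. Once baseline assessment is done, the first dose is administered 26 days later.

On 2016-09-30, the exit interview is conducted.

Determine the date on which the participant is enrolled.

The exit interview is conducted: Sep 30, 2016.
The week-2 follow-up occurs: Sep 30, 2016 − 1 week = Sep 23, 2016.
The first dose is administered: Sep 23, 2016 − 4 weeks = Aug 26, 2016.
Baseline assessment is done: Aug 26, 2016 − 26 days = Jul 31, 2016.
The participant is enrolled: Jul 31, 2016 − 40 days = Jun 21, 2016.

2016-06-21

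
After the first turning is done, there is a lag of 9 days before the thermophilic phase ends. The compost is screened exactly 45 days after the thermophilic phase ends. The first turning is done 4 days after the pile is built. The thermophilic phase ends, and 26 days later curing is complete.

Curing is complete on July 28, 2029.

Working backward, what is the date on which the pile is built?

June 19, 2029

Curing is complete: Jul 28, 2029.
The thermophilic phase ends: Jul 28, 2029 − 26 days = Jul 2, 2029.
The first turning is done: Jul 2, 2029 − 9 days = Jun 23, 2029.
The pile is built: Jun 23, 2029 − 4 days = Jun 19, 2029.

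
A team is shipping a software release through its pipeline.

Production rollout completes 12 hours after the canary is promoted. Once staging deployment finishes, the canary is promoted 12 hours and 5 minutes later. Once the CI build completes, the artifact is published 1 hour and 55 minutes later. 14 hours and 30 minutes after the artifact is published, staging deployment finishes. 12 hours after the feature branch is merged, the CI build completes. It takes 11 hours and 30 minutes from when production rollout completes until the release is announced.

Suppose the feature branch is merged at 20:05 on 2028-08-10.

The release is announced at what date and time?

12:05 on 2028-08-13

The feature branch is merged: 20:05 Aug 10, 2028.
The CI build completes: 20:05 Aug 10, 2028 + 12h = 08:05 Aug 11, 2028.
The artifact is published: 08:05 Aug 11, 2028 + 1h55m = 10:00 Aug 11, 2028.
Staging deployment finishes: 10:00 Aug 11, 2028 + 14h30m = 00:30 Aug 12, 2028.
The canary is promoted: 00:30 Aug 12, 2028 + 12h05m = 12:35 Aug 12, 2028.
Production rollout completes: 12:35 Aug 12, 2028 + 12h = 00:35 Aug 13, 2028.
The release is announced: 00:35 Aug 13, 2028 + 11h30m = 12:05 Aug 13, 2028.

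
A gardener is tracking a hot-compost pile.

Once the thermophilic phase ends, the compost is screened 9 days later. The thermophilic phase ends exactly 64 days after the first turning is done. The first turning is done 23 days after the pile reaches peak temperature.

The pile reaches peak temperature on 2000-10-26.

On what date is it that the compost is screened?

The pile reaches peak temperature: Oct 26, 2000.
The first turning is done: Oct 26, 2000 + 23 days = Nov 18, 2000.
The thermophilic phase ends: Nov 18, 2000 + 64 days = Jan 21, 2001.
The compost is screened: Jan 21, 2001 + 9 days = Jan 30, 2001.

2001-01-30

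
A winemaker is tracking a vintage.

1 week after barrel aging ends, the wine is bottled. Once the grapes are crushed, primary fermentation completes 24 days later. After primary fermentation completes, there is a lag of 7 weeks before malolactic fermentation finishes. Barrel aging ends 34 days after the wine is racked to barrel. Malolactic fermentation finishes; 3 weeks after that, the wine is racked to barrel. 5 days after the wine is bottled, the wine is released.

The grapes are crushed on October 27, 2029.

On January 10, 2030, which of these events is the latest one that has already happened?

Malolactic fermentation finishes

The grapes are crushed: Oct 27, 2029.
Primary fermentation completes: Oct 27, 2029 + 24 days = Nov 20, 2029.
Malolactic fermentation finishes: Nov 20, 2029 + 7 weeks = Jan 8, 2030.
The wine is racked to barrel: Jan 8, 2030 + 3 weeks = Jan 29, 2030.
Barrel aging ends: Jan 29, 2030 + 34 days = Mar 4, 2030.
The wine is bottled: Mar 4, 2030 + 1 week = Mar 11, 2030.
The wine is released: Mar 11, 2030 + 5 days = Mar 16, 2030.
Jan 10, 2030 falls between when malolactic fermentation finishes (Jan 8, 2030) and when the wine is racked to barrel (Jan 29, 2030).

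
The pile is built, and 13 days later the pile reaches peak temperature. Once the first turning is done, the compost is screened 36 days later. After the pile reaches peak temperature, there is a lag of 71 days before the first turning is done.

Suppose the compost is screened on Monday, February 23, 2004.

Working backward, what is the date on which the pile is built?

The compost is screened: Feb 23, 2004.
The first turning is done: Feb 23, 2004 − 36 days = Jan 18, 2004.
The pile reaches peak temperature: Jan 18, 2004 − 71 days = Nov 8, 2003.
The pile is built: Nov 8, 2003 − 13 days = Oct 26, 2003.

Sunday, October 26, 2003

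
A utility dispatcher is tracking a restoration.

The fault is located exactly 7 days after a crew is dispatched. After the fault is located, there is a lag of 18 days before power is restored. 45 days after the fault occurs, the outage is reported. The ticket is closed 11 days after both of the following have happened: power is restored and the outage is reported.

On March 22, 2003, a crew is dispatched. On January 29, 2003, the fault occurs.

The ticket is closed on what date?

April 27, 2003

A crew is dispatched: Mar 22, 2003.
The fault is located: Mar 22, 2003 + 7 days = Mar 29, 2003.
Power is restored: Mar 29, 2003 + 18 days = Apr 16, 2003.
The fault occurs: Jan 29, 2003.
The outage is reported: Jan 29, 2003 + 45 days = Mar 15, 2003.
Both prerequisites met — power is restored (Apr 16, 2003), the outage is reported (Mar 15, 2003); the later is Apr 16, 2003.
The ticket is closed: Apr 16, 2003 + 11 days = Apr 27, 2003.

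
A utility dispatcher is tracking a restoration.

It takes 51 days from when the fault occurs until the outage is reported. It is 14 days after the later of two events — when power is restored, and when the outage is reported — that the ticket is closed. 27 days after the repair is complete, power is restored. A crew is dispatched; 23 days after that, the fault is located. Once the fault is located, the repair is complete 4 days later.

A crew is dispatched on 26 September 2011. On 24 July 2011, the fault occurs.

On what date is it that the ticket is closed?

A crew is dispatched: Sep 26, 2011.
The fault is located: Sep 26, 2011 + 23 days = Oct 19, 2011.
The repair is complete: Oct 19, 2011 + 4 days = Oct 23, 2011.
Power is restored: Oct 23, 2011 + 27 days = Nov 19, 2011.
The fault occurs: Jul 24, 2011.
The outage is reported: Jul 24, 2011 + 51 days = Sep 13, 2011.
Both prerequisites met — power is restored (Nov 19, 2011), the outage is reported (Sep 13, 2011); the later is Nov 19, 2011.
The ticket is closed: Nov 19, 2011 + 14 days = Dec 3, 2011.

3 December 2011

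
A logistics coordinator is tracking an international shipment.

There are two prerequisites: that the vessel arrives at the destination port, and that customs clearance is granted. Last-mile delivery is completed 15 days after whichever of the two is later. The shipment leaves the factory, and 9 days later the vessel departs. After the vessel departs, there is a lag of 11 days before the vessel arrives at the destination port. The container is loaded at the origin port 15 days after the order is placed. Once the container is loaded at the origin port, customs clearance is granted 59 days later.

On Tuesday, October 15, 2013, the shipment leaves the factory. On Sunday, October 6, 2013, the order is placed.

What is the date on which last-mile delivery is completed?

Friday, January 3, 2014

The shipment leaves the factory: Oct 15, 2013.
The vessel departs: Oct 15, 2013 + 9 days = Oct 24, 2013.
The vessel arrives at the destination port: Oct 24, 2013 + 11 days = Nov 4, 2013.
The order is placed: Oct 6, 2013.
The container is loaded at the origin port: Oct 6, 2013 + 15 days = Oct 21, 2013.
Customs clearance is granted: Oct 21, 2013 + 59 days = Dec 19, 2013.
Both prerequisites met — the vessel arrives at the destination port (Nov 4, 2013), customs clearance is granted (Dec 19, 2013); the later is Dec 19, 2013.
Last-mile delivery is completed: Dec 19, 2013 + 15 days = Jan 3, 2014.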